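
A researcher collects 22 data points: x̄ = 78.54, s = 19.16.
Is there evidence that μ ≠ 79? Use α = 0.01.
One-sample t-test:
H₀: μ = 79
H₁: μ ≠ 79
df = n - 1 = 21
t = (x̄ - μ₀) / (s/√n) = (78.54 - 79) / (19.16/√22) = -0.113
p-value = 0.9114

Since p-value > α = 0.01, we fail to reject H₀.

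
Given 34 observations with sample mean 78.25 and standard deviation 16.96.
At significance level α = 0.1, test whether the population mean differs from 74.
One-sample t-test:
H₀: μ = 74
H₁: μ ≠ 74
df = n - 1 = 33
t = (x̄ - μ₀) / (s/√n) = (78.25 - 74) / (16.96/√34) = 1.461
p-value = 0.1534

Since p-value > α = 0.1, we fail to reject H₀.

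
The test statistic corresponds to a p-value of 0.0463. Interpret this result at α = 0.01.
Since p = 0.0463 > α = 0.01, fail to reject H₀.
There is insufficient evidence to reject the null hypothesis; the result is not statistically significant at the 0.01 level.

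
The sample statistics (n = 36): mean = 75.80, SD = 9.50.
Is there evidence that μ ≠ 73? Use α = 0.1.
One-sample t-test:
H₀: μ = 73
H₁: μ ≠ 73
df = n - 1 = 35
t = (x̄ - μ₀) / (s/√n) = (75.80 - 73) / (9.50/√36) = 1.768
p-value = 0.0857

Since p-value < α = 0.1, we reject H₀.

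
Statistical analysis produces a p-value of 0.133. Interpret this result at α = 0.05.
Since p = 0.133 > α = 0.05, fail to reject H₀.
There is insufficient evidence to reject the null hypothesis; the result is not statistically significant at the 0.05 level.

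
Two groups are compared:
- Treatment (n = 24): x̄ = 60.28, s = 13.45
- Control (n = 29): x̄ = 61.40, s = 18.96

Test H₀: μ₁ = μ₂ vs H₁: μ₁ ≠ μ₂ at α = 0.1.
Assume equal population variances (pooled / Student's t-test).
Student's two-sample t-test (equal variances):
H₀: μ₁ = μ₂
H₁: μ₁ ≠ μ₂
df = n₁ + n₂ - 2 = 51
Pooled variance s_p² = [(n₁-1)s₁² + (n₂-1)s₂²] / (n₁ + n₂ - 2) = [(23)(13.45²) + (28)(18.96²)] / 51 = 278.9459
SE = √(s_p²(1/n₁ + 1/n₂)) = √(278.9459 × (1/24 + 1/29)) = 4.6089
t = (x̄₁ - x̄₂) / SE = (60.28 - 61.40) / 4.6089 = -1.12 / 4.6089 = -0.243
p-value = 0.8090

Since p-value > α = 0.1, we fail to reject H₀.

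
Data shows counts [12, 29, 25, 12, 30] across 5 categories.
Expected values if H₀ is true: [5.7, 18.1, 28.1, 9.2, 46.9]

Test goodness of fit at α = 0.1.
Chi-square goodness of fit test:
H₀: observed counts match expected distribution
H₁: observed counts differ from expected distribution
df = k - 1 = 4
χ² = Σ(O - E)²/E
   = (12 - 5.7)²/5.7 + (29 - 18.1)²/18.1 + (25 - 28.1)²/28.1 + (12 - 9.2)²/9.2 + (30 - 46.9)²/46.9
   = 6.963 + 6.564 + 0.342 + 0.852 + 6.090
   = 20.81
p-value = 0.0003

Since p-value < α = 0.1, we reject H₀.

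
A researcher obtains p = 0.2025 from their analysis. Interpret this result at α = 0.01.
Since p = 0.2025 > α = 0.01, fail to reject H₀.
There is insufficient evidence to reject the null hypothesis; the result is not statistically significant at the 0.01 level.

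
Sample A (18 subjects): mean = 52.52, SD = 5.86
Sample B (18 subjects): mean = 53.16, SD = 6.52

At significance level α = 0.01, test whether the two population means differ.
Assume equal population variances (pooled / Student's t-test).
Student's two-sample t-test (equal variances):
H₀: μ₁ = μ₂
H₁: μ₁ ≠ μ₂
df = n₁ + n₂ - 2 = 34
Pooled variance s_p² = [(n₁-1)s₁² + (n₂-1)s₂²] / (n₁ + n₂ - 2) = [(17)(5.86²) + (17)(6.52²)] / 34 = 38.4250
SE = √(s_p²(1/n₁ + 1/n₂)) = √(38.4250 × (1/18 + 1/18)) = 2.0663
t = (x̄₁ - x̄₂) / SE = (52.52 - 53.16) / 2.0663 = -0.64 / 2.0663 = -0.310
p-value = 0.7587

Since p-value > α = 0.01, we fail to reject H₀.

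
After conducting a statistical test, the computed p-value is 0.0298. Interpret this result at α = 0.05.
Since p = 0.0298 < α = 0.05, reject H₀.
There is sufficient evidence to reject the null hypothesis; the result is statistically significant at the 0.05 level.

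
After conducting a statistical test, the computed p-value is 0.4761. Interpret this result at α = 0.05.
Since p = 0.4761 > α = 0.05, fail to reject H₀.
There is insufficient evidence to reject the null hypothesis; the result is not statistically significant at the 0.05 level.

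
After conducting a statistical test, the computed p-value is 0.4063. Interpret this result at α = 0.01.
Since p = 0.4063 > α = 0.01, fail to reject H₀.
There is insufficient evidence to reject the null hypothesis; the result is not statistically significant at the 0.01 level.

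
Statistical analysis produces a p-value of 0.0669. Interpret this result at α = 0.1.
Since p = 0.0669 < α = 0.1, reject H₀.
There is sufficient evidence to reject the null hypothesis; the result is statistically significant at the 0.1 level.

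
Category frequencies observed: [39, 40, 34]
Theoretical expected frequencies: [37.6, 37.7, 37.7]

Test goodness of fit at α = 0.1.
Chi-square goodness of fit test:
H₀: observed counts match expected distribution
H₁: observed counts differ from expected distribution
df = k - 1 = 2
χ² = Σ(O - E)²/E
   = (39 - 37.6)²/37.6 + (40 - 37.7)²/37.7 + (34 - 37.7)²/37.7
   = 0.052 + 0.140 + 0.363
   = 0.56
p-value = 0.7575

Since p-value > α = 0.1, we fail to reject H₀.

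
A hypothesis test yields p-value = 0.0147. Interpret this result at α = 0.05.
Since p = 0.0147 < α = 0.05, reject H₀.
There is sufficient evidence to reject the null hypothesis; the result is statistically significant at the 0.05 level.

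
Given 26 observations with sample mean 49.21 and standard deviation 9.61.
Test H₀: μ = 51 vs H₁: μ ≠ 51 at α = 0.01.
One-sample t-test:
H₀: μ = 51
H₁: μ ≠ 51
df = n - 1 = 25
t = (x̄ - μ₀) / (s/√n) = (49.21 - 51) / (9.61/√26) = -0.950
p-value = 0.3513

Since p-value > α = 0.01, we fail to reject H₀.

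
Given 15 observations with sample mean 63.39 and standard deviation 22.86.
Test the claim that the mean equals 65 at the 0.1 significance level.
One-sample t-test:
H₀: μ = 65
H₁: μ ≠ 65
df = n - 1 = 14
t = (x̄ - μ₀) / (s/√n) = (63.39 - 65) / (22.86/√15) = -0.273
p-value = 0.7890

Since p-value > α = 0.1, we fail to reject H₀.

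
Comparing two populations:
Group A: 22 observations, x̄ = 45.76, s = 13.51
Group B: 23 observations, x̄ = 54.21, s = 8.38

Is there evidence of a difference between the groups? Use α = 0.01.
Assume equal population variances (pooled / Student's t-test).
Student's two-sample t-test (equal variances):
H₀: μ₁ = μ₂
H₁: μ₁ ≠ μ₂
df = n₁ + n₂ - 2 = 43
Pooled variance s_p² = [(n₁-1)s₁² + (n₂-1)s₂²] / (n₁ + n₂ - 2) = [(21)(13.51²) + (22)(8.38²)] / 43 = 125.0665
SE = √(s_p²(1/n₁ + 1/n₂)) = √(125.0665 × (1/22 + 1/23)) = 3.3350
t = (x̄₁ - x̄₂) / SE = (45.76 - 54.21) / 3.3350 = -8.45 / 3.3350 = -2.534
p-value = 0.0150

Since p-value > α = 0.01, we fail to reject H₀.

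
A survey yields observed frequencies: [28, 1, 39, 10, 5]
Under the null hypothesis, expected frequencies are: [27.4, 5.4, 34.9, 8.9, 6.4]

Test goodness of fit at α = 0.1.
Chi-square goodness of fit test:
H₀: observed counts match expected distribution
H₁: observed counts differ from expected distribution
df = k - 1 = 4
χ² = Σ(O - E)²/E
   = (28 - 27.4)²/27.4 + (1 - 5.4)²/5.4 + (39 - 34.9)²/34.9 + (10 - 8.9)²/8.9 + (5 - 6.4)²/6.4
   = 0.013 + 3.585 + 0.482 + 0.136 + 0.306
   = 4.52
p-value = 0.3399

Since p-value > α = 0.1, we fail to reject H₀.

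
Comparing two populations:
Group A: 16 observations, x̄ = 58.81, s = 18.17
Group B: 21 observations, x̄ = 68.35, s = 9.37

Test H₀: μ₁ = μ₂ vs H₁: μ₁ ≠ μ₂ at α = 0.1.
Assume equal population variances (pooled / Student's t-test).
Student's two-sample t-test (equal variances):
H₀: μ₁ = μ₂
H₁: μ₁ ≠ μ₂
df = n₁ + n₂ - 2 = 35
Pooled variance s_p² = [(n₁-1)s₁² + (n₂-1)s₂²] / (n₁ + n₂ - 2) = [(15)(18.17²) + (20)(9.37²)] / 35 = 191.6620
SE = √(s_p²(1/n₁ + 1/n₂)) = √(191.6620 × (1/16 + 1/21)) = 4.5941
t = (x̄₁ - x̄₂) / SE = (58.81 - 68.35) / 4.5941 = -9.54 / 4.5941 = -2.077
p-value = 0.0452

Since p-value < α = 0.1, we reject H₀.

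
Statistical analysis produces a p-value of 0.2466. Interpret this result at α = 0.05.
Since p = 0.2466 > α = 0.05, fail to reject H₀.
There is insufficient evidence to reject the null hypothesis; the result is not statistically significant at the 0.05 level.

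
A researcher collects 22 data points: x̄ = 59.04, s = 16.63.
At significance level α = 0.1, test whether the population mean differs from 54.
One-sample t-test:
H₀: μ = 54
H₁: μ ≠ 54
df = n - 1 = 21
t = (x̄ - μ₀) / (s/√n) = (59.04 - 54) / (16.63/√22) = 1.422
p-value = 0.1699

Since p-value > α = 0.1, we fail to reject H₀.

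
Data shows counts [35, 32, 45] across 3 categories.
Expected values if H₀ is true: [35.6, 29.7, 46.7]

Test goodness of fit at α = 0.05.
Chi-square goodness of fit test:
H₀: observed counts match expected distribution
H₁: observed counts differ from expected distribution
df = k - 1 = 2
χ² = Σ(O - E)²/E
   = (35 - 35.6)²/35.6 + (32 - 29.7)²/29.7 + (45 - 46.7)²/46.7
   = 0.010 + 0.178 + 0.062
   = 0.25
p-value = 0.8824

Since p-value > α = 0.05, we fail to reject H₀.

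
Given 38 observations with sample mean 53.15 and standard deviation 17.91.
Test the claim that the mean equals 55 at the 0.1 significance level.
One-sample t-test:
H₀: μ = 55
H₁: μ ≠ 55
df = n - 1 = 37
t = (x̄ - μ₀) / (s/√n) = (53.15 - 55) / (17.91/√38) = -0.637
p-value = 0.5282

Since p-value > α = 0.1, we fail to reject H₀.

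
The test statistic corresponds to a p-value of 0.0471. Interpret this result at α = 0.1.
Since p = 0.0471 < α = 0.1, reject H₀.
There is sufficient evidence to reject the null hypothesis; the result is statistically significant at the 0.1 level.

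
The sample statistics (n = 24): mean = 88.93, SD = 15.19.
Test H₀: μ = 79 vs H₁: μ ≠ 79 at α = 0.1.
One-sample t-test:
H₀: μ = 79
H₁: μ ≠ 79
df = n - 1 = 23
t = (x̄ - μ₀) / (s/√n) = (88.93 - 79) / (15.19/√24) = 3.203
p-value = 0.0040

Since p-value < α = 0.1, we reject H₀.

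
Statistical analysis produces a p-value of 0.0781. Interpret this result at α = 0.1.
Since p = 0.0781 < α = 0.1, reject H₀.
There is sufficient evidence to reject the null hypothesis; the result is statistically significant at the 0.1 level.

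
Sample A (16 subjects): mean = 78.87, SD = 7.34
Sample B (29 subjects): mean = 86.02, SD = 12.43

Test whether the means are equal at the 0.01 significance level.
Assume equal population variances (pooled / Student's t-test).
Student's two-sample t-test (equal variances):
H₀: μ₁ = μ₂
H₁: μ₁ ≠ μ₂
df = n₁ + n₂ - 2 = 43
Pooled variance s_p² = [(n₁-1)s₁² + (n₂-1)s₂²] / (n₁ + n₂ - 2) = [(15)(7.34²) + (28)(12.43²)] / 43 = 119.4017
SE = √(s_p²(1/n₁ + 1/n₂)) = √(119.4017 × (1/16 + 1/29)) = 3.4029
t = (x̄₁ - x̄₂) / SE = (78.87 - 86.02) / 3.4029 = -7.15 / 3.4029 = -2.101
p-value = 0.0415

Since p-value > α = 0.01, we fail to reject H₀.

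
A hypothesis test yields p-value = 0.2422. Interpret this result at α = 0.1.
Since p = 0.2422 > α = 0.1, fail to reject H₀.
There is insufficient evidence to reject the null hypothesis; the result is not statistically significant at the 0.1 level.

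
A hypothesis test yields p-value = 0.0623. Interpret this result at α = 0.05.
Since p = 0.0623 > α = 0.05, fail to reject H₀.
There is insufficient evidence to reject the null hypothesis; the result is not statistically significant at the 0.05 level.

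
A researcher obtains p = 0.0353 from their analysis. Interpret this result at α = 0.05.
Since p = 0.0353 < α = 0.05, reject H₀.
There is sufficient evidence to reject the null hypothesis; the result is statistically significant at the 0.05 level.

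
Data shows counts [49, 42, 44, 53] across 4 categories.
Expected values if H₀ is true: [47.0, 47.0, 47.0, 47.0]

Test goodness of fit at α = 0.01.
Chi-square goodness of fit test:
H₀: observed counts match expected distribution
H₁: observed counts differ from expected distribution
df = k - 1 = 3
χ² = Σ(O - E)²/E
   = (49 - 47.0)²/47.0 + (42 - 47.0)²/47.0 + (44 - 47.0)²/47.0 + (53 - 47.0)²/47.0
   = 0.085 + 0.532 + 0.191 + 0.766
   = 1.57
p-value = 0.6652

Since p-value > α = 0.01, we fail to reject H₀.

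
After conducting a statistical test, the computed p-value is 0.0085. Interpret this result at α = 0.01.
Since p = 0.0085 < α = 0.01, reject H₀.
There is sufficient evidence to reject the null hypothesis; the result is statistically significant at the 0.01 level.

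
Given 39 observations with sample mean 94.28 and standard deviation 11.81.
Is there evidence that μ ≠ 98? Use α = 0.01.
One-sample t-test:
H₀: μ = 98
H₁: μ ≠ 98
df = n - 1 = 38
t = (x̄ - μ₀) / (s/√n) = (94.28 - 98) / (11.81/√39) = -1.967
p-value = 0.0565

Since p-value > α = 0.01, we fail to reject H₀.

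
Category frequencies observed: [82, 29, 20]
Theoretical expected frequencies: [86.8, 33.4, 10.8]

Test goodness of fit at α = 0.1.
Chi-square goodness of fit test:
H₀: observed counts match expected distribution
H₁: observed counts differ from expected distribution
df = k - 1 = 2
χ² = Σ(O - E)²/E
   = (82 - 86.8)²/86.8 + (29 - 33.4)²/33.4 + (20 - 10.8)²/10.8
   = 0.265 + 0.580 + 7.837
   = 8.68
p-value = 0.0130

Since p-value < α = 0.1, we reject H₀.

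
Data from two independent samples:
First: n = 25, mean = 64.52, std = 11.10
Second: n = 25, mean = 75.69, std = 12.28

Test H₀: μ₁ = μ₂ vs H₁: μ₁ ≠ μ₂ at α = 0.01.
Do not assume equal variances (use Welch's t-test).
Welch's two-sample t-test:
H₀: μ₁ = μ₂
H₁: μ₁ ≠ μ₂
s₁²/n₁ = 11.10²/25 = 4.9284,  s₂²/n₂ = 12.28²/25 = 6.0319
SE = √(s₁²/n₁ + s₂²/n₂) = √(4.9284 + 6.0319) = 3.3106
df (Welch-Satterthwaite) = (s₁²/n₁ + s₂²/n₂)² / [(s₁²/n₁)²/(n₁-1) + (s₂²/n₂)²/(n₂-1)] ≈ 47.52
t = (x̄₁ - x̄₂) / SE = (64.52 - 75.69) / 3.3106 = -11.17 / 3.3106 = -3.374
p-value = 0.0015

Since p-value < α = 0.01, we reject H₀.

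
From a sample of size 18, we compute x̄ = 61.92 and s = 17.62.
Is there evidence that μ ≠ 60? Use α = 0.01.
One-sample t-test:
H₀: μ = 60
H₁: μ ≠ 60
df = n - 1 = 17
t = (x̄ - μ₀) / (s/√n) = (61.92 - 60) / (17.62/√18) = 0.462
p-value = 0.6497

Since p-value > α = 0.01, we fail to reject H₀.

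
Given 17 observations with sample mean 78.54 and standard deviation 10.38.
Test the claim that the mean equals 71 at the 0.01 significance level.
One-sample t-test:
H₀: μ = 71
H₁: μ ≠ 71
df = n - 1 = 16
t = (x̄ - μ₀) / (s/√n) = (78.54 - 71) / (10.38/√17) = 2.995
p-value = 0.0086

Since p-value < α = 0.01, we reject H₀.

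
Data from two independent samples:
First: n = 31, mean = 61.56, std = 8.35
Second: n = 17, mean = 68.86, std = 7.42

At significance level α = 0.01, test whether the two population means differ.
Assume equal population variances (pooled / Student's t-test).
Student's two-sample t-test (equal variances):
H₀: μ₁ = μ₂
H₁: μ₁ ≠ μ₂
df = n₁ + n₂ - 2 = 46
Pooled variance s_p² = [(n₁-1)s₁² + (n₂-1)s₂²] / (n₁ + n₂ - 2) = [(30)(8.35²) + (16)(7.42²)] / 46 = 64.6212
SE = √(s_p²(1/n₁ + 1/n₂)) = √(64.6212 × (1/31 + 1/17)) = 2.4261
t = (x̄₁ - x̄₂) / SE = (61.56 - 68.86) / 2.4261 = -7.30 / 2.4261 = -3.009
p-value = 0.0042

Since p-value < α = 0.01, we reject H₀.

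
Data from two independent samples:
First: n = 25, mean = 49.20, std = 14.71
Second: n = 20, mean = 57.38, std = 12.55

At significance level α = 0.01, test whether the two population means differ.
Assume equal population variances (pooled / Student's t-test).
Student's two-sample t-test (equal variances):
H₀: μ₁ = μ₂
H₁: μ₁ ≠ μ₂
df = n₁ + n₂ - 2 = 43
Pooled variance s_p² = [(n₁-1)s₁² + (n₂-1)s₂²] / (n₁ + n₂ - 2) = [(24)(14.71²) + (19)(12.55²)] / 43 = 190.3666
SE = √(s_p²(1/n₁ + 1/n₂)) = √(190.3666 × (1/25 + 1/20)) = 4.1392
t = (x̄₁ - x̄₂) / SE = (49.20 - 57.38) / 4.1392 = -8.18 / 4.1392 = -1.976
p-value = 0.0546

Since p-value > α = 0.01, we fail to reject H₀.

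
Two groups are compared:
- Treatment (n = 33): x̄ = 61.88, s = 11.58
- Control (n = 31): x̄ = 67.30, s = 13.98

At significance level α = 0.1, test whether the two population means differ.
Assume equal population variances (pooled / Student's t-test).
Student's two-sample t-test (equal variances):
H₀: μ₁ = μ₂
H₁: μ₁ ≠ μ₂
df = n₁ + n₂ - 2 = 62
Pooled variance s_p² = [(n₁-1)s₁² + (n₂-1)s₂²] / (n₁ + n₂ - 2) = [(32)(11.58²) + (30)(13.98²)] / 62 = 163.7790
SE = √(s_p²(1/n₁ + 1/n₂)) = √(163.7790 × (1/33 + 1/31)) = 3.2010
t = (x̄₁ - x̄₂) / SE = (61.88 - 67.30) / 3.2010 = -5.42 / 3.2010 = -1.693
p-value = 0.0954

Since p-value < α = 0.1, we reject H₀.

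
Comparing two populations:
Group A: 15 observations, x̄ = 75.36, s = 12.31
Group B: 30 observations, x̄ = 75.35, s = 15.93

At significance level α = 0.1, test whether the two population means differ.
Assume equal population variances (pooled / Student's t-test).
Student's two-sample t-test (equal variances):
H₀: μ₁ = μ₂
H₁: μ₁ ≠ μ₂
df = n₁ + n₂ - 2 = 43
Pooled variance s_p² = [(n₁-1)s₁² + (n₂-1)s₂²] / (n₁ + n₂ - 2) = [(14)(12.31²) + (29)(15.93²)] / 43 = 220.4811
SE = √(s_p²(1/n₁ + 1/n₂)) = √(220.4811 × (1/15 + 1/30)) = 4.6955
t = (x̄₁ - x̄₂) / SE = (75.36 - 75.35) / 4.6955 = 0.01 / 4.6955 = 0.002
p-value = 0.9983

Since p-value > α = 0.1, we fail to reject H₀.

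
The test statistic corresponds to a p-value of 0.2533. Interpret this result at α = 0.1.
Since p = 0.2533 > α = 0.1, fail to reject H₀.
There is insufficient evidence to reject the null hypothesis; the result is not statistically significant at the 0.1 level.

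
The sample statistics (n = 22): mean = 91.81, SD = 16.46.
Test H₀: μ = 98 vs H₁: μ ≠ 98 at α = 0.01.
One-sample t-test:
H₀: μ = 98
H₁: μ ≠ 98
df = n - 1 = 21
t = (x̄ - μ₀) / (s/√n) = (91.81 - 98) / (16.46/√22) = -1.764
p-value = 0.0923

Since p-value > α = 0.01, we fail to reject H₀.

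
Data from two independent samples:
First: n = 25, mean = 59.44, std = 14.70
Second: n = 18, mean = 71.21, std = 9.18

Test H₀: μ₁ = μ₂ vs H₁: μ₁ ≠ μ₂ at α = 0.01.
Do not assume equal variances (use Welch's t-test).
Welch's two-sample t-test:
H₀: μ₁ = μ₂
H₁: μ₁ ≠ μ₂
s₁²/n₁ = 14.70²/25 = 8.6436,  s₂²/n₂ = 9.18²/18 = 4.6818
SE = √(s₁²/n₁ + s₂²/n₂) = √(8.6436 + 4.6818) = 3.6504
df (Welch-Satterthwaite) = (s₁²/n₁ + s₂²/n₂)² / [(s₁²/n₁)²/(n₁-1) + (s₂²/n₂)²/(n₂-1)] ≈ 40.33
t = (x̄₁ - x̄₂) / SE = (59.44 - 71.21) / 3.6504 = -11.77 / 3.6504 = -3.224
p-value = 0.0025

Since p-value < α = 0.01, we reject H₀.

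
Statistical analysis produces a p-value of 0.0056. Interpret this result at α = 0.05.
Since p = 0.0056 < α = 0.05, reject H₀.
There is sufficient evidence to reject the null hypothesis; the result is statistically significant at the 0.05 level.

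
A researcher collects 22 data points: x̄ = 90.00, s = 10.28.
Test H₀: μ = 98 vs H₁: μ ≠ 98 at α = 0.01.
One-sample t-test:
H₀: μ = 98
H₁: μ ≠ 98
df = n - 1 = 21
t = (x̄ - μ₀) / (s/√n) = (90.00 - 98) / (10.28/√22) = -3.650
p-value = 0.0015

Since p-value < α = 0.01, we reject H₀.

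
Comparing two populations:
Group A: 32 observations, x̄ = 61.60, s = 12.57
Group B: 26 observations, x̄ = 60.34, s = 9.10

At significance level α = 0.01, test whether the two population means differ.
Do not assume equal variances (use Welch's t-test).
Welch's two-sample t-test:
H₀: μ₁ = μ₂
H₁: μ₁ ≠ μ₂
s₁²/n₁ = 12.57²/32 = 4.9377,  s₂²/n₂ = 9.10²/26 = 3.1850
SE = √(s₁²/n₁ + s₂²/n₂) = √(4.9377 + 3.1850) = 2.8500
df (Welch-Satterthwaite) = (s₁²/n₁ + s₂²/n₂)² / [(s₁²/n₁)²/(n₁-1) + (s₂²/n₂)²/(n₂-1)] ≈ 55.34
t = (x̄₁ - x̄₂) / SE = (61.60 - 60.34) / 2.8500 = 1.26 / 2.8500 = 0.442
p-value = 0.6601

Since p-value > α = 0.01, we fail to reject H₀.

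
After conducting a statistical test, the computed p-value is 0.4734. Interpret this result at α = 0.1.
Since p = 0.4734 > α = 0.1, fail to reject H₀.
There is insufficient evidence to reject the null hypothesis; the result is not statistically significant at the 0.1 level.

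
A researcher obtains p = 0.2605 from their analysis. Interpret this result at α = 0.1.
Since p = 0.2605 > α = 0.1, fail to reject H₀.
There is insufficient evidence to reject the null hypothesis; the result is not statistically significant at the 0.1 level.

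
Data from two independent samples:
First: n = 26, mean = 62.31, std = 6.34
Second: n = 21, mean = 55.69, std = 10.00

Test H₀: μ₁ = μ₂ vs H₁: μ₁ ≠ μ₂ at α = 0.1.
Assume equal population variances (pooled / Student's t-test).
Student's two-sample t-test (equal variances):
H₀: μ₁ = μ₂
H₁: μ₁ ≠ μ₂
df = n₁ + n₂ - 2 = 45
Pooled variance s_p² = [(n₁-1)s₁² + (n₂-1)s₂²] / (n₁ + n₂ - 2) = [(25)(6.34²) + (20)(10.00²)] / 45 = 66.7753
SE = √(s_p²(1/n₁ + 1/n₂)) = √(66.7753 × (1/26 + 1/21)) = 2.3975
t = (x̄₁ - x̄₂) / SE = (62.31 - 55.69) / 2.3975 = 6.62 / 2.3975 = 2.761
p-value = 0.0083

Since p-value < α = 0.1, we reject H₀.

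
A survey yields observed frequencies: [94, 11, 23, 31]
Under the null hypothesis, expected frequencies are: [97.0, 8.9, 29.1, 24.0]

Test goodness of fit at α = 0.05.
Chi-square goodness of fit test:
H₀: observed counts match expected distribution
H₁: observed counts differ from expected distribution
df = k - 1 = 3
χ² = Σ(O - E)²/E
   = (94 - 97.0)²/97.0 + (11 - 8.9)²/8.9 + (23 - 29.1)²/29.1 + (31 - 24.0)²/24.0
   = 0.093 + 0.496 + 1.279 + 2.042
   = 3.91
p-value = 0.2715

Since p-value > α = 0.05, we fail to reject H₀.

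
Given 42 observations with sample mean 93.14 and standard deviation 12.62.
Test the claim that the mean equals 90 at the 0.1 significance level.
One-sample t-test:
H₀: μ = 90
H₁: μ ≠ 90
df = n - 1 = 41
t = (x̄ - μ₀) / (s/√n) = (93.14 - 90) / (12.62/√42) = 1.612
p-value = 0.1145

Since p-value > α = 0.1, we fail to reject H₀.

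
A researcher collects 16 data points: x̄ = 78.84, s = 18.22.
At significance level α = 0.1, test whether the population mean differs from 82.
One-sample t-test:
H₀: μ = 82
H₁: μ ≠ 82
df = n - 1 = 15
t = (x̄ - μ₀) / (s/√n) = (78.84 - 82) / (18.22/√16) = -0.694
p-value = 0.4984

Since p-value > α = 0.1, we fail to reject H₀.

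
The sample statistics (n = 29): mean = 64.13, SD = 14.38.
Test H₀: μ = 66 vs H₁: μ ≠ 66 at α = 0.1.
One-sample t-test:
H₀: μ = 66
H₁: μ ≠ 66
df = n - 1 = 28
t = (x̄ - μ₀) / (s/√n) = (64.13 - 66) / (14.38/√29) = -0.700
p-value = 0.4895

Since p-value > α = 0.1, we fail to reject H₀.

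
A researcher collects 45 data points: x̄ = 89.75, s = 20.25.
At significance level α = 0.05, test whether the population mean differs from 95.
One-sample t-test:
H₀: μ = 95
H₁: μ ≠ 95
df = n - 1 = 44
t = (x̄ - μ₀) / (s/√n) = (89.75 - 95) / (20.25/√45) = -1.739
p-value = 0.0890

Since p-value > α = 0.05, we fail to reject H₀.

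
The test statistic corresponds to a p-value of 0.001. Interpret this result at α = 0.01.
Since p = 0.001 < α = 0.01, reject H₀.
There is sufficient evidence to reject the null hypothesis; the result is statistically significant at the 0.01 level.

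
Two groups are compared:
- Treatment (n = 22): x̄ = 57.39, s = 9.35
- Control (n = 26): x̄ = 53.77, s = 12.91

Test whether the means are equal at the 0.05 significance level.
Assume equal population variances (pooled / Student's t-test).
Student's two-sample t-test (equal variances):
H₀: μ₁ = μ₂
H₁: μ₁ ≠ μ₂
df = n₁ + n₂ - 2 = 46
Pooled variance s_p² = [(n₁-1)s₁² + (n₂-1)s₂²] / (n₁ + n₂ - 2) = [(21)(9.35²) + (25)(12.91²)] / 46 = 130.4908
SE = √(s_p²(1/n₁ + 1/n₂)) = √(130.4908 × (1/22 + 1/26)) = 3.3091
t = (x̄₁ - x̄₂) / SE = (57.39 - 53.77) / 3.3091 = 3.62 / 3.3091 = 1.094
p-value = 0.2797

Since p-value > α = 0.05, we fail to reject H₀.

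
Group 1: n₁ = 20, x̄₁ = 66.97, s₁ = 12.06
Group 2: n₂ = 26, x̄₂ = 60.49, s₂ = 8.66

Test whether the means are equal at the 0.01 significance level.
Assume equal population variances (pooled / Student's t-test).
Student's two-sample t-test (equal variances):
H₀: μ₁ = μ₂
H₁: μ₁ ≠ μ₂
df = n₁ + n₂ - 2 = 44
Pooled variance s_p² = [(n₁-1)s₁² + (n₂-1)s₂²] / (n₁ + n₂ - 2) = [(19)(12.06²) + (25)(8.66²)] / 44 = 105.4163
SE = √(s_p²(1/n₁ + 1/n₂)) = √(105.4163 × (1/20 + 1/26)) = 3.0537
t = (x̄₁ - x̄₂) / SE = (66.97 - 60.49) / 3.0537 = 6.48 / 3.0537 = 2.122
p-value = 0.0395

Since p-value > α = 0.01, we fail to reject H₀.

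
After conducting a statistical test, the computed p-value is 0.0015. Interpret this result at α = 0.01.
Since p = 0.0015 < α = 0.01, reject H₀.
There is sufficient evidence to reject the null hypothesis; the result is statistically significant at the 0.01 level.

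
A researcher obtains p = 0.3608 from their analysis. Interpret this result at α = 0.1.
Since p = 0.3608 > α = 0.1, fail to reject H₀.
There is insufficient evidence to reject the null hypothesis; the result is not statistically significant at the 0.1 level.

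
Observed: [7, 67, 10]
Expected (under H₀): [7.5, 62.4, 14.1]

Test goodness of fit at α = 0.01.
Chi-square goodness of fit test:
H₀: observed counts match expected distribution
H₁: observed counts differ from expected distribution
df = k - 1 = 2
χ² = Σ(O - E)²/E
   = (7 - 7.5)²/7.5 + (67 - 62.4)²/62.4 + (10 - 14.1)²/14.1
   = 0.033 + 0.339 + 1.192
   = 1.56
p-value = 0.4573

Since p-value > α = 0.01, we fail to reject H₀.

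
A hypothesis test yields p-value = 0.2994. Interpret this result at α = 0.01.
Since p = 0.2994 > α = 0.01, fail to reject H₀.
There is insufficient evidence to reject the null hypothesis; the result is not statistically significant at the 0.01 level.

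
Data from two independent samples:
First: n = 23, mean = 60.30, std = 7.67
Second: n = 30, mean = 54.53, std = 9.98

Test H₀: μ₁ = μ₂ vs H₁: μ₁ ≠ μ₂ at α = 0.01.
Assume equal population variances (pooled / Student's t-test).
Student's two-sample t-test (equal variances):
H₀: μ₁ = μ₂
H₁: μ₁ ≠ μ₂
df = n₁ + n₂ - 2 = 51
Pooled variance s_p² = [(n₁-1)s₁² + (n₂-1)s₂²] / (n₁ + n₂ - 2) = [(22)(7.67²) + (29)(9.98²)] / 51 = 82.0127
SE = √(s_p²(1/n₁ + 1/n₂)) = √(82.0127 × (1/23 + 1/30)) = 2.5099
t = (x̄₁ - x̄₂) / SE = (60.30 - 54.53) / 2.5099 = 5.77 / 2.5099 = 2.299
p-value = 0.0256

Since p-value > α = 0.01, we fail to reject H₀.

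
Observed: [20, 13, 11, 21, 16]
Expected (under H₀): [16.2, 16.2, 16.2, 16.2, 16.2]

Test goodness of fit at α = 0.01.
Chi-square goodness of fit test:
H₀: observed counts match expected distribution
H₁: observed counts differ from expected distribution
df = k - 1 = 4
χ² = Σ(O - E)²/E
   = (20 - 16.2)²/16.2 + (13 - 16.2)²/16.2 + (11 - 16.2)²/16.2 + (21 - 16.2)²/16.2 + (16 - 16.2)²/16.2
   = 0.891 + 0.632 + 1.669 + 1.422 + 0.002
   = 4.62
p-value = 0.3289

Since p-value > α = 0.01, we fail to reject H₀.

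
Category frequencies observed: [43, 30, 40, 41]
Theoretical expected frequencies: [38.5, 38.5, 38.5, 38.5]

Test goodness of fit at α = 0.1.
Chi-square goodness of fit test:
H₀: observed counts match expected distribution
H₁: observed counts differ from expected distribution
df = k - 1 = 3
χ² = Σ(O - E)²/E
   = (43 - 38.5)²/38.5 + (30 - 38.5)²/38.5 + (40 - 38.5)²/38.5 + (41 - 38.5)²/38.5
   = 0.526 + 1.877 + 0.058 + 0.162
   = 2.62
p-value = 0.4534

Since p-value > α = 0.1, we fail to reject H₀.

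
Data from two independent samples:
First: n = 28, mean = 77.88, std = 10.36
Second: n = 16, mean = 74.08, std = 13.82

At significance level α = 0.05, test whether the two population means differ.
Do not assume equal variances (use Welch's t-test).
Welch's two-sample t-test:
H₀: μ₁ = μ₂
H₁: μ₁ ≠ μ₂
s₁²/n₁ = 10.36²/28 = 3.8332,  s₂²/n₂ = 13.82²/16 = 11.9370
SE = √(s₁²/n₁ + s₂²/n₂) = √(3.8332 + 11.9370) = 3.9712
df (Welch-Satterthwaite) = (s₁²/n₁ + s₂²/n₂)² / [(s₁²/n₁)²/(n₁-1) + (s₂²/n₂)²/(n₂-1)] ≈ 24.76
t = (x̄₁ - x̄₂) / SE = (77.88 - 74.08) / 3.9712 = 3.80 / 3.9712 = 0.957
p-value = 0.3479

Since p-value > α = 0.05, we fail to reject H₀.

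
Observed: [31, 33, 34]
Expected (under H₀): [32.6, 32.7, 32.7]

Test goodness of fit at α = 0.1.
Chi-square goodness of fit test:
H₀: observed counts match expected distribution
H₁: observed counts differ from expected distribution
df = k - 1 = 2
χ² = Σ(O - E)²/E
   = (31 - 32.6)²/32.6 + (33 - 32.7)²/32.7 + (34 - 32.7)²/32.7
   = 0.079 + 0.003 + 0.052
   = 0.13
p-value = 0.9357

Since p-value > α = 0.1, we fail to reject H₀.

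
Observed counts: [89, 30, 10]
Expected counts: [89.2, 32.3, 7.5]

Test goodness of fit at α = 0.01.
Chi-square goodness of fit test:
H₀: observed counts match expected distribution
H₁: observed counts differ from expected distribution
df = k - 1 = 2
χ² = Σ(O - E)²/E
   = (89 - 89.2)²/89.2 + (30 - 32.3)²/32.3 + (10 - 7.5)²/7.5
   = 0.000 + 0.164 + 0.833
   = 1.00
p-value = 0.6073

Since p-value > α = 0.01, we fail to reject H₀.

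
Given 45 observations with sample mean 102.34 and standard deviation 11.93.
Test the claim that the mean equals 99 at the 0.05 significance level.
One-sample t-test:
H₀: μ = 99
H₁: μ ≠ 99
df = n - 1 = 44
t = (x̄ - μ₀) / (s/√n) = (102.34 - 99) / (11.93/√45) = 1.878
p-value = 0.0670

Since p-value > α = 0.05, we fail to reject H₀.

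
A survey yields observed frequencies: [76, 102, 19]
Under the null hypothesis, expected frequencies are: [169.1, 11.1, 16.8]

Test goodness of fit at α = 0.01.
Chi-square goodness of fit test:
H₀: observed counts match expected distribution
H₁: observed counts differ from expected distribution
df = k - 1 = 2
χ² = Σ(O - E)²/E
   = (76 - 169.1)²/169.1 + (102 - 11.1)²/11.1 + (19 - 16.8)²/16.8
   = 51.257 + 744.397 + 0.288
   = 795.94
p-value < 0.0001

Since p-value < α = 0.01, we reject H₀.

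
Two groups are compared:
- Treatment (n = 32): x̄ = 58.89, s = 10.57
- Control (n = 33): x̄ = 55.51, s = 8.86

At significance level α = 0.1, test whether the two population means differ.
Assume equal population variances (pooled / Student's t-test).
Student's two-sample t-test (equal variances):
H₀: μ₁ = μ₂
H₁: μ₁ ≠ μ₂
df = n₁ + n₂ - 2 = 63
Pooled variance s_p² = [(n₁-1)s₁² + (n₂-1)s₂²] / (n₁ + n₂ - 2) = [(31)(10.57²) + (32)(8.86²)] / 63 = 94.8486
SE = √(s_p²(1/n₁ + 1/n₂)) = √(94.8486 × (1/32 + 1/33)) = 2.4162
t = (x̄₁ - x̄₂) / SE = (58.89 - 55.51) / 2.4162 = 3.38 / 2.4162 = 1.399
p-value = 0.1668

Since p-value > α = 0.1, we fail to reject H₀.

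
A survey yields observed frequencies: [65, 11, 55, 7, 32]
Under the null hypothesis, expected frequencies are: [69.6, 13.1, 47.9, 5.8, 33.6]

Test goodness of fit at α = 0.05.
Chi-square goodness of fit test:
H₀: observed counts match expected distribution
H₁: observed counts differ from expected distribution
df = k - 1 = 4
χ² = Σ(O - E)²/E
   = (65 - 69.6)²/69.6 + (11 - 13.1)²/13.1 + (55 - 47.9)²/47.9 + (7 - 5.8)²/5.8 + (32 - 33.6)²/33.6
   = 0.304 + 0.337 + 1.052 + 0.248 + 0.076
   = 2.02
p-value = 0.7325

Since p-value > α = 0.05, we fail to reject H₀.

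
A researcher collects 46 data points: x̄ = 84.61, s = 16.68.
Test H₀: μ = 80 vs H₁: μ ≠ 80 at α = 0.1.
One-sample t-test:
H₀: μ = 80
H₁: μ ≠ 80
df = n - 1 = 45
t = (x̄ - μ₀) / (s/√n) = (84.61 - 80) / (16.68/√46) = 1.874
p-value = 0.0674

Since p-value < α = 0.1, we reject H₀.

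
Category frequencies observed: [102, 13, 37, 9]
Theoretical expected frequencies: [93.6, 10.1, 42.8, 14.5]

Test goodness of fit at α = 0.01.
Chi-square goodness of fit test:
H₀: observed counts match expected distribution
H₁: observed counts differ from expected distribution
df = k - 1 = 3
χ² = Σ(O - E)²/E
   = (102 - 93.6)²/93.6 + (13 - 10.1)²/10.1 + (37 - 42.8)²/42.8 + (9 - 14.5)²/14.5
   = 0.754 + 0.833 + 0.786 + 2.086
   = 4.46
p-value = 0.2160

Since p-value > α = 0.01, we fail to reject H₀.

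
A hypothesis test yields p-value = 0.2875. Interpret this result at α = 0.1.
Since p = 0.2875 > α = 0.1, fail to reject H₀.
There is insufficient evidence to reject the null hypothesis; the result is not statistically significant at the 0.1 level.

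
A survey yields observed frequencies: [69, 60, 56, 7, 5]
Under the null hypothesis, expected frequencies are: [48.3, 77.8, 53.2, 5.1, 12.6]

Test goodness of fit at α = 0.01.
Chi-square goodness of fit test:
H₀: observed counts match expected distribution
H₁: observed counts differ from expected distribution
df = k - 1 = 4
χ² = Σ(O - E)²/E
   = (69 - 48.3)²/48.3 + (60 - 77.8)²/77.8 + (56 - 53.2)²/53.2 + (7 - 5.1)²/5.1 + (5 - 12.6)²/12.6
   = 8.871 + 4.072 + 0.147 + 0.708 + 4.584
   = 18.38
p-value = 0.0010

Since p-value < α = 0.01, we reject H₀.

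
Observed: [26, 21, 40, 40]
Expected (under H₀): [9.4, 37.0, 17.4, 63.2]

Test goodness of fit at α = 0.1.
Chi-square goodness of fit test:
H₀: observed counts match expected distribution
H₁: observed counts differ from expected distribution
df = k - 1 = 3
χ² = Σ(O - E)²/E
   = (26 - 9.4)²/9.4 + (21 - 37.0)²/37.0 + (40 - 17.4)²/17.4 + (40 - 63.2)²/63.2
   = 29.315 + 6.919 + 29.354 + 8.516
   = 74.10
p-value < 0.0001

Since p-value < α = 0.1, we reject H₀.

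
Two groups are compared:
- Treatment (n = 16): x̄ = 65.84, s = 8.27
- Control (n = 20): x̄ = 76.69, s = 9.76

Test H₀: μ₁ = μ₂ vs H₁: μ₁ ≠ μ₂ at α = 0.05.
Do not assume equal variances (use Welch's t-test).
Welch's two-sample t-test:
H₀: μ₁ = μ₂
H₁: μ₁ ≠ μ₂
s₁²/n₁ = 8.27²/16 = 4.2746,  s₂²/n₂ = 9.76²/20 = 4.7629
SE = √(s₁²/n₁ + s₂²/n₂) = √(4.2746 + 4.7629) = 3.0062
df (Welch-Satterthwaite) = (s₁²/n₁ + s₂²/n₂)² / [(s₁²/n₁)²/(n₁-1) + (s₂²/n₂)²/(n₂-1)] ≈ 33.86
t = (x̄₁ - x̄₂) / SE = (65.84 - 76.69) / 3.0062 = -10.85 / 3.0062 = -3.609
p-value = 0.0010

Since p-value < α = 0.05, we reject H₀.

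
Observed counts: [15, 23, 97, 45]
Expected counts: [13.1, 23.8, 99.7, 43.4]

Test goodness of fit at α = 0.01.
Chi-square goodness of fit test:
H₀: observed counts match expected distribution
H₁: observed counts differ from expected distribution
df = k - 1 = 3
χ² = Σ(O - E)²/E
   = (15 - 13.1)²/13.1 + (23 - 23.8)²/23.8 + (97 - 99.7)²/99.7 + (45 - 43.4)²/43.4
   = 0.276 + 0.027 + 0.073 + 0.059
   = 0.43
p-value = 0.9330

Since p-value > α = 0.01, we fail to reject H₀.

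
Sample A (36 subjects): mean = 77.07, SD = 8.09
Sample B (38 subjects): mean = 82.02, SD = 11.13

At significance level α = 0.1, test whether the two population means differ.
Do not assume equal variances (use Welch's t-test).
Welch's two-sample t-test:
H₀: μ₁ = μ₂
H₁: μ₁ ≠ μ₂
s₁²/n₁ = 8.09²/36 = 1.8180,  s₂²/n₂ = 11.13²/38 = 3.2599
SE = √(s₁²/n₁ + s₂²/n₂) = √(1.8180 + 3.2599) = 2.2534
df (Welch-Satterthwaite) = (s₁²/n₁ + s₂²/n₂)² / [(s₁²/n₁)²/(n₁-1) + (s₂²/n₂)²/(n₂-1)] ≈ 67.56
t = (x̄₁ - x̄₂) / SE = (77.07 - 82.02) / 2.2534 = -4.95 / 2.2534 = -2.197
p-value = 0.0315

Since p-value < α = 0.1, we reject H₀.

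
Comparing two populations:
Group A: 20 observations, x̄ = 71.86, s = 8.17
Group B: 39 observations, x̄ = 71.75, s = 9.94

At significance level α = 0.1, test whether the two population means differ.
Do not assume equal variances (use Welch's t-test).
Welch's two-sample t-test:
H₀: μ₁ = μ₂
H₁: μ₁ ≠ μ₂
s₁²/n₁ = 8.17²/20 = 3.3374,  s₂²/n₂ = 9.94²/39 = 2.5334
SE = √(s₁²/n₁ + s₂²/n₂) = √(3.3374 + 2.5334) = 2.4230
df (Welch-Satterthwaite) = (s₁²/n₁ + s₂²/n₂)² / [(s₁²/n₁)²/(n₁-1) + (s₂²/n₂)²/(n₂-1)] ≈ 45.64
t = (x̄₁ - x̄₂) / SE = (71.86 - 71.75) / 2.4230 = 0.11 / 2.4230 = 0.045
p-value = 0.9640

Since p-value > α = 0.1, we fail to reject H₀.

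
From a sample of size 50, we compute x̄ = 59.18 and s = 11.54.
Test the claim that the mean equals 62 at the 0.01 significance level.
One-sample t-test:
H₀: μ = 62
H₁: μ ≠ 62
df = n - 1 = 49
t = (x̄ - μ₀) / (s/√n) = (59.18 - 62) / (11.54/√50) = -1.728
p-value = 0.0903

Since p-value > α = 0.01, we fail to reject H₀.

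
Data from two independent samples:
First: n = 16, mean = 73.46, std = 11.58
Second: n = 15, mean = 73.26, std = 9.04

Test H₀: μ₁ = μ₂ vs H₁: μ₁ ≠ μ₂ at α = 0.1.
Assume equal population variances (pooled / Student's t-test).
Student's two-sample t-test (equal variances):
H₀: μ₁ = μ₂
H₁: μ₁ ≠ μ₂
df = n₁ + n₂ - 2 = 29
Pooled variance s_p² = [(n₁-1)s₁² + (n₂-1)s₂²] / (n₁ + n₂ - 2) = [(15)(11.58²) + (14)(9.04²)] / 29 = 108.8120
SE = √(s_p²(1/n₁ + 1/n₂)) = √(108.8120 × (1/16 + 1/15)) = 3.7490
t = (x̄₁ - x̄₂) / SE = (73.46 - 73.26) / 3.7490 = 0.20 / 3.7490 = 0.053
p-value = 0.9578

Since p-value > α = 0.1, we fail to reject H₀.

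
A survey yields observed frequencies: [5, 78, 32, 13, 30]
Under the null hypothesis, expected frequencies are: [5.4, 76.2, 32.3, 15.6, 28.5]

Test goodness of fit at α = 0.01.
Chi-square goodness of fit test:
H₀: observed counts match expected distribution
H₁: observed counts differ from expected distribution
df = k - 1 = 4
χ² = Σ(O - E)²/E
   = (5 - 5.4)²/5.4 + (78 - 76.2)²/76.2 + (32 - 32.3)²/32.3 + (13 - 15.6)²/15.6 + (30 - 28.5)²/28.5
   = 0.030 + 0.043 + 0.003 + 0.433 + 0.079
   = 0.59
p-value = 0.9645

Since p-value > α = 0.01, we fail to reject H₀.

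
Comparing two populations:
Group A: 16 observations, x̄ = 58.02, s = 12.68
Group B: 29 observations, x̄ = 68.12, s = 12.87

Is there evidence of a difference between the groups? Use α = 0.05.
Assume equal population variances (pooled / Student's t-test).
Student's two-sample t-test (equal variances):
H₀: μ₁ = μ₂
H₁: μ₁ ≠ μ₂
df = n₁ + n₂ - 2 = 43
Pooled variance s_p² = [(n₁-1)s₁² + (n₂-1)s₂²] / (n₁ + n₂ - 2) = [(15)(12.68²) + (28)(12.87²)] / 43 = 163.9435
SE = √(s_p²(1/n₁ + 1/n₂)) = √(163.9435 × (1/16 + 1/29)) = 3.9874
t = (x̄₁ - x̄₂) / SE = (58.02 - 68.12) / 3.9874 = -10.10 / 3.9874 = -2.533
p-value = 0.0150

Since p-value < α = 0.05, we reject H₀.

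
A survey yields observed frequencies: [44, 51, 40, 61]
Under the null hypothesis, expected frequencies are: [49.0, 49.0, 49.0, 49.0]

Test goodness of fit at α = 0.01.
Chi-square goodness of fit test:
H₀: observed counts match expected distribution
H₁: observed counts differ from expected distribution
df = k - 1 = 3
χ² = Σ(O - E)²/E
   = (44 - 49.0)²/49.0 + (51 - 49.0)²/49.0 + (40 - 49.0)²/49.0 + (61 - 49.0)²/49.0
   = 0.510 + 0.082 + 1.653 + 2.939
   = 5.18
p-value = 0.1588

Since p-value > α = 0.01, we fail to reject H₀.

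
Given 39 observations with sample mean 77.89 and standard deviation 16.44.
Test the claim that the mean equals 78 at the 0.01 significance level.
One-sample t-test:
H₀: μ = 78
H₁: μ ≠ 78
df = n - 1 = 38
t = (x̄ - μ₀) / (s/√n) = (77.89 - 78) / (16.44/√39) = -0.042
p-value = 0.9669

Since p-value > α = 0.01, we fail to reject H₀.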